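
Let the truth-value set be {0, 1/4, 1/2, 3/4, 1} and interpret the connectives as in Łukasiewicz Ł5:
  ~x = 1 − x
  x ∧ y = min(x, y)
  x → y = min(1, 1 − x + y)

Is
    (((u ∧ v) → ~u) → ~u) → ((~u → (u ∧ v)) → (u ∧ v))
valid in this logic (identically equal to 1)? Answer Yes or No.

Yes

At u = 3/4, v = 1/4, for instance:
u ∧ v = 3/4 ∧ 1/4 = 1/4
~u = ~3/4 = 1/4
(u ∧ v) → ~u = 1/4 → 1/4 = 1
((u ∧ v) → ~u) → ~u = 1 → 1/4 = 1/4
~u → (u ∧ v) = 1/4 → 1/4 = 1
(~u → (u ∧ v)) → (u ∧ v) = 1 → 1/4 = 1/4
(((u ∧ v) → ~u) → ~u) → ((~u → (u ∧ v)) → (u ∧ v)) = 1/4 → 1/4 = 1
and checking the remaining 24 assignments likewise gives ≥ 1 in every case.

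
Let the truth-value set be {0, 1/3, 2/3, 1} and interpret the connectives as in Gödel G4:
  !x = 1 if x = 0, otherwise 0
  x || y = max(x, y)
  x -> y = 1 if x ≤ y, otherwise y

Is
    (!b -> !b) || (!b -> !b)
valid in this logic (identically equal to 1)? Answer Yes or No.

Yes

b = 0 ↦ 1
b = 1/3 ↦ 1
b = 2/3 ↦ 1
b = 1 ↦ 1
Every assignment gives a value ≥ 1.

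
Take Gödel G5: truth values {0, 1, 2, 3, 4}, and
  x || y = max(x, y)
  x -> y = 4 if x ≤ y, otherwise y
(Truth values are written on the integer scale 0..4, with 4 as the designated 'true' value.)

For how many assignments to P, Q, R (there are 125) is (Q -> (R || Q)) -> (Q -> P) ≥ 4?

75

value 4: 75 assignments (counts)
value 3: 5 assignments
value 2: 10 assignments
value 1: 15 assignments
value 0: 20 assignments
So 75 of the 125 assignments meet the threshold.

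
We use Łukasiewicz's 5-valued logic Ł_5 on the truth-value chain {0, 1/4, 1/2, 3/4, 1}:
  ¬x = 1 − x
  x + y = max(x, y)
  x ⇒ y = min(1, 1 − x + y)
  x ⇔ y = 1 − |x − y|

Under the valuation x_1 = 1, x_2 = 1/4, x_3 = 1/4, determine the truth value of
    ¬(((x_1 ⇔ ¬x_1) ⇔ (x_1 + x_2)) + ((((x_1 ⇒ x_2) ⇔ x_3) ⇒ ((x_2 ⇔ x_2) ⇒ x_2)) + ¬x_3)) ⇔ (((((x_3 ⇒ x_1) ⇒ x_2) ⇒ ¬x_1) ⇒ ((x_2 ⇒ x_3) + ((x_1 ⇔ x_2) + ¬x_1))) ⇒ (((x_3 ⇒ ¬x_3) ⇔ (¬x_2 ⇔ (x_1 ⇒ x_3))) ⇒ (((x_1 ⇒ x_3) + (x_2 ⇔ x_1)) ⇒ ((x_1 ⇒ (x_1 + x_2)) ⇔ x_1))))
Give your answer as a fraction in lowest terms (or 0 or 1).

1/4

¬x_1 = ¬1 = 0
x_1 ⇔ ¬x_1 = 1 ⇔ 0 = 0
x_1 + x_2 = 1 + 1/4 = 1
(x_1 ⇔ ¬x_1) ⇔ (x_1 + x_2) = 0 ⇔ 1 = 0
x_1 ⇒ x_2 = 1 ⇒ 1/4 = 1/4
(x_1 ⇒ x_2) ⇔ x_3 = 1/4 ⇔ 1/4 = 1
x_2 ⇔ x_2 = 1/4 ⇔ 1/4 = 1
(x_2 ⇔ x_2) ⇒ x_2 = 1 ⇒ 1/4 = 1/4
((x_1 ⇒ x_2) ⇔ x_3) ⇒ ((x_2 ⇔ x_2) ⇒ x_2) = 1 ⇒ 1/4 = 1/4
¬x_3 = ¬1/4 = 3/4
(((x_1 ⇒ x_2) ⇔ x_3) ⇒ ((x_2 ⇔ x_2) ⇒ x_2)) + ¬x_3 = 1/4 + 3/4 = 3/4
((x_1 ⇔ ¬x_1) ⇔ (x_1 + x_2)) + ((((x_1 ⇒ x_2) ⇔ x_3) ⇒ ((x_2 ⇔ x_2) ⇒ x_2)) + ¬x_3) = 0 + 3/4 = 3/4
¬(((x_1 ⇔ ¬x_1) ⇔ (x_1 + x_2)) + ((((x_1 ⇒ x_2) ⇔ x_3) ⇒ ((x_2 ⇔ x_2) ⇒ x_2)) + ¬x_3)) = ¬3/4 = 1/4
x_3 ⇒ x_1 = 1/4 ⇒ 1 = 1
(x_3 ⇒ x_1) ⇒ x_2 = 1 ⇒ 1/4 = 1/4
¬x_1 = ¬1 = 0
((x_3 ⇒ x_1) ⇒ x_2) ⇒ ¬x_1 = 1/4 ⇒ 0 = 3/4
x_2 ⇒ x_3 = 1/4 ⇒ 1/4 = 1
x_1 ⇔ x_2 = 1 ⇔ 1/4 = 1/4
¬x_1 = ¬1 = 0
(x_1 ⇔ x_2) + ¬x_1 = 1/4 + 0 = 1/4
(x_2 ⇒ x_3) + ((x_1 ⇔ x_2) + ¬x_1) = 1 + 1/4 = 1
(((x_3 ⇒ x_1) ⇒ x_2) ⇒ ¬x_1) ⇒ ((x_2 ⇒ x_3) + ((x_1 ⇔ x_2) + ¬x_1)) = 3/4 ⇒ 1 = 1
¬x_3 = ¬1/4 = 3/4
x_3 ⇒ ¬x_3 = 1/4 ⇒ 3/4 = 1
¬x_2 = ¬1/4 = 3/4
x_1 ⇒ x_3 = 1 ⇒ 1/4 = 1/4
¬x_2 ⇔ (x_1 ⇒ x_3) = 3/4 ⇔ 1/4 = 1/2
(x_3 ⇒ ¬x_3) ⇔ (¬x_2 ⇔ (x_1 ⇒ x_3)) = 1 ⇔ 1/2 = 1/2
x_1 ⇒ x_3 = 1 ⇒ 1/4 = 1/4
x_2 ⇔ x_1 = 1/4 ⇔ 1 = 1/4
(x_1 ⇒ x_3) + (x_2 ⇔ x_1) = 1/4 + 1/4 = 1/4
x_1 + x_2 = 1 + 1/4 = 1
x_1 ⇒ (x_1 + x_2) = 1 ⇒ 1 = 1
(x_1 ⇒ (x_1 + x_2)) ⇔ x_1 = 1 ⇔ 1 = 1
((x_1 ⇒ x_3) + (x_2 ⇔ x_1)) ⇒ ((x_1 ⇒ (x_1 + x_2)) ⇔ x_1) = 1/4 ⇒ 1 = 1
((x_3 ⇒ ¬x_3) ⇔ (¬x_2 ⇔ (x_1 ⇒ x_3))) ⇒ (((x_1 ⇒ x_3) + (x_2 ⇔ x_1)) ⇒ ((x_1 ⇒ (x_1 + x_2)) ⇔ x_1)) = 1/2 ⇒ 1 = 1
((((x_3 ⇒ x_1) ⇒ x_2) ⇒ ¬x_1) ⇒ ((x_2 ⇒ x_3) + ((x_1 ⇔ x_2) + ¬x_1))) ⇒ (((x_3 ⇒ ¬x_3) ⇔ (¬x_2 ⇔ (x_1 ⇒ x_3))) ⇒ (((x_1 ⇒ x_3) + (x_2 ⇔ x_1)) ⇒ ((x_1 ⇒ (x_1 + x_2)) ⇔ x_1))) = 1 ⇒ 1 = 1
¬(((x_1 ⇔ ¬x_1) ⇔ (x_1 + x_2)) + ((((x_1 ⇒ x_2) ⇔ x_3) ⇒ ((x_2 ⇔ x_2) ⇒ x_2)) + ¬x_3)) ⇔ (((((x_3 ⇒ x_1) ⇒ x_2) ⇒ ¬x_1) ⇒ ((x_2 ⇒ x_3) + ((x_1 ⇔ x_2) + ¬x_1))) ⇒ (((x_3 ⇒ ¬x_3) ⇔ (¬x_2 ⇔ (x_1 ⇒ x_3))) ⇒ (((x_1 ⇒ x_3) + (x_2 ⇔ x_1)) ⇒ ((x_1 ⇒ (x_1 + x_2)) ⇔ x_1)))) = 1/4 ⇔ 1 = 1/4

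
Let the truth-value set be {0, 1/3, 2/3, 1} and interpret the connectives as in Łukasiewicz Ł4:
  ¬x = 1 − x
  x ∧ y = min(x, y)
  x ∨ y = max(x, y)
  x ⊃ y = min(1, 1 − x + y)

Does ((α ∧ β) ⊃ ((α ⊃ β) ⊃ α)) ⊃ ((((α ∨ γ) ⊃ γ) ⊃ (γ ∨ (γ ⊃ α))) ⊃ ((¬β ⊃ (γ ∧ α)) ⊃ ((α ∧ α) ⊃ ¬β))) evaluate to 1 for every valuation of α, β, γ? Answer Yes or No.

No

Counterexample: take α = 1/3, β = 1, γ = 0.
α ∧ β = 1/3 ∧ 1 = 1/3
α ⊃ β = 1/3 ⊃ 1 = 1
(α ⊃ β) ⊃ α = 1 ⊃ 1/3 = 1/3
(α ∧ β) ⊃ ((α ⊃ β) ⊃ α) = 1/3 ⊃ 1/3 = 1
α ∨ γ = 1/3 ∨ 0 = 1/3
(α ∨ γ) ⊃ γ = 1/3 ⊃ 0 = 2/3
γ ⊃ α = 0 ⊃ 1/3 = 1
γ ∨ (γ ⊃ α) = 0 ∨ 1 = 1
((α ∨ γ) ⊃ γ) ⊃ (γ ∨ (γ ⊃ α)) = 2/3 ⊃ 1 = 1
¬β = ¬1 = 0
γ ∧ α = 0 ∧ 1/3 = 0
¬β ⊃ (γ ∧ α) = 0 ⊃ 0 = 1
α ∧ α = 1/3 ∧ 1/3 = 1/3
¬β = ¬1 = 0
(α ∧ α) ⊃ ¬β = 1/3 ⊃ 0 = 2/3
(¬β ⊃ (γ ∧ α)) ⊃ ((α ∧ α) ⊃ ¬β) = 1 ⊃ 2/3 = 2/3
(((α ∨ γ) ⊃ γ) ⊃ (γ ∨ (γ ⊃ α))) ⊃ ((¬β ⊃ (γ ∧ α)) ⊃ ((α ∧ α) ⊃ ¬β)) = 1 ⊃ 2/3 = 2/3
((α ∧ β) ⊃ ((α ⊃ β) ⊃ α)) ⊃ ((((α ∨ γ) ⊃ γ) ⊃ (γ ∨ (γ ⊃ α))) ⊃ ((¬β ⊃ (γ ∧ α)) ⊃ ((α ∧ α) ⊃ ¬β))) = 1 ⊃ 2/3 = 2/3
This gives 2/3 ≠ 1.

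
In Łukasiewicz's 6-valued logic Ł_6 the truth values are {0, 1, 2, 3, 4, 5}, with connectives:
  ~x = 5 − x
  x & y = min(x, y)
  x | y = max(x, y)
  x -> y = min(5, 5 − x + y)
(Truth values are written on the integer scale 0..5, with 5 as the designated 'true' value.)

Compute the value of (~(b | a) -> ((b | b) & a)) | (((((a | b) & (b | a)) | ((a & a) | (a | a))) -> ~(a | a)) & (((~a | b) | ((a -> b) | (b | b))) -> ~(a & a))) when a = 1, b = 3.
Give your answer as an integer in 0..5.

b | a = 3 | 1 = 3
~(b | a) = ~3 = 2
b | b = 3 | 3 = 3
(b | b) & a = 3 & 1 = 1
~(b | a) -> ((b | b) & a) = 2 -> 1 = 4
a | b = 1 | 3 = 3
b | a = 3 | 1 = 3
(a | b) & (b | a) = 3 & 3 = 3
a & a = 1 & 1 = 1
a | a = 1 | 1 = 1
(a & a) | (a | a) = 1 | 1 = 1
((a | b) & (b | a)) | ((a & a) | (a | a)) = 3 | 1 = 3
a | a = 1 | 1 = 1
~(a | a) = ~1 = 4
(((a | b) & (b | a)) | ((a & a) | (a | a))) -> ~(a | a) = 3 -> 4 = 5
~a = ~1 = 4
~a | b = 4 | 3 = 4
a -> b = 1 -> 3 = 5
b | b = 3 | 3 = 3
(a -> b) | (b | b) = 5 | 3 = 5
(~a | b) | ((a -> b) | (b | b)) = 4 | 5 = 5
a & a = 1 & 1 = 1
~(a & a) = ~1 = 4
((~a | b) | ((a -> b) | (b | b))) -> ~(a & a) = 5 -> 4 = 4
((((a | b) & (b | a)) | ((a & a) | (a | a))) -> ~(a | a)) & (((~a | b) | ((a -> b) | (b | b))) -> ~(a & a)) = 5 & 4 = 4
(~(b | a) -> ((b | b) & a)) | (((((a | b) & (b | a)) | ((a & a) | (a | a))) -> ~(a | a)) & (((~a | b) | ((a -> b) | (b | b))) -> ~(a & a))) = 4 | 4 = 4

4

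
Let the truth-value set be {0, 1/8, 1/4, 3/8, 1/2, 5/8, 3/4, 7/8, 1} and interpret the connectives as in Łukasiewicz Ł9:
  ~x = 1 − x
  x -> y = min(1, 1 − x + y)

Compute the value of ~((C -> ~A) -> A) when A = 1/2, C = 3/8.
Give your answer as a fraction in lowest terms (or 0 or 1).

~A = ~1/2 = 1/2
C -> ~A = 3/8 -> 1/2 = 1
(C -> ~A) -> A = 1 -> 1/2 = 1/2
~((C -> ~A) -> A) = ~1/2 = 1/2

1/2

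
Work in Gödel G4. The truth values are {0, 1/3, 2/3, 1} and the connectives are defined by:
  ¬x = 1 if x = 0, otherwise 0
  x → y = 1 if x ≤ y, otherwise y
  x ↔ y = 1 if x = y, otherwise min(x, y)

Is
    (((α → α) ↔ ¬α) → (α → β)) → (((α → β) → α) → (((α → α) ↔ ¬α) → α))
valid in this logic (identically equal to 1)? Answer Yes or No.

α = 0, β = 0 ↦ 1
α = 0, β = 1/3 ↦ 1
α = 0, β = 2/3 ↦ 1
α = 0, β = 1 ↦ 1
α = 1/3, β = 0 ↦ 1
α = 1/3, β = 1/3 ↦ 1
α = 1/3, β = 2/3 ↦ 1
α = 1/3, β = 1 ↦ 1
α = 2/3, β = 0 ↦ 1
α = 2/3, β = 1/3 ↦ 1
α = 2/3, β = 2/3 ↦ 1
α = 2/3, β = 1 ↦ 1
α = 1, β = 0 ↦ 1
α = 1, β = 1/3 ↦ 1
α = 1, β = 2/3 ↦ 1
α = 1, β = 1 ↦ 1
Every assignment gives a value ≥ 1.

Yes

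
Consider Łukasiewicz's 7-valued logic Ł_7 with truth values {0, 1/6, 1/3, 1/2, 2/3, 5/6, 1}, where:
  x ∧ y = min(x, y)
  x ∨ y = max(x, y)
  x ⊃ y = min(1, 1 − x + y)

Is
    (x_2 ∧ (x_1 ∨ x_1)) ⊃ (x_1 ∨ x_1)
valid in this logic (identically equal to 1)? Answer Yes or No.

Yes

At x_1 = 2/3, x_2 = 5/6, for instance:
x_1 ∨ x_1 = 2/3 ∨ 2/3 = 2/3
x_2 ∧ (x_1 ∨ x_1) = 5/6 ∧ 2/3 = 2/3
(x_2 ∧ (x_1 ∨ x_1)) ⊃ (x_1 ∨ x_1) = 2/3 ⊃ 2/3 = 1
and checking the remaining 48 assignments likewise gives ≥ 1 in every case.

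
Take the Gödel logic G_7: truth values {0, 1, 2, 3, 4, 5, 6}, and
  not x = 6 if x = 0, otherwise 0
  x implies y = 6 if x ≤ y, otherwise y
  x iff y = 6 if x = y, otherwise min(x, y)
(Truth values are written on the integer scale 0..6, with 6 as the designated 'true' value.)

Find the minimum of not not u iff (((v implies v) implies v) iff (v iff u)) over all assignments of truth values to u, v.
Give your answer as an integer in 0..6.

Take u = 1, v = 1:
not u = not 1 = 0
not not u = not 0 = 6
v implies v = 1 implies 1 = 6
(v implies v) implies v = 6 implies 1 = 1
v iff u = 1 iff 1 = 6
((v implies v) implies v) iff (v iff u) = 1 iff 6 = 1
not not u iff (((v implies v) implies v) iff (v iff u)) = 6 iff 1 = 1
No assignment yields a value below 1, so this is the minimum.

1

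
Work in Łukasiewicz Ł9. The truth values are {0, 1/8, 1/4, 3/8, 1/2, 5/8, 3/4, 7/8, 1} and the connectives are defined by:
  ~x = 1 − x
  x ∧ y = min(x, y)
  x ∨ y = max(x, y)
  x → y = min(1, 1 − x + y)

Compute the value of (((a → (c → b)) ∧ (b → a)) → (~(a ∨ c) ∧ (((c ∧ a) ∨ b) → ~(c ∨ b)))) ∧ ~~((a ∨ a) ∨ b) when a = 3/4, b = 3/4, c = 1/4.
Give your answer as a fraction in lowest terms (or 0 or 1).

1/4

c → b = 1/4 → 3/4 = 1
a → (c → b) = 3/4 → 1 = 1
b → a = 3/4 → 3/4 = 1
(a → (c → b)) ∧ (b → a) = 1 ∧ 1 = 1
a ∨ c = 3/4 ∨ 1/4 = 3/4
~(a ∨ c) = ~3/4 = 1/4
c ∧ a = 1/4 ∧ 3/4 = 1/4
(c ∧ a) ∨ b = 1/4 ∨ 3/4 = 3/4
c ∨ b = 1/4 ∨ 3/4 = 3/4
~(c ∨ b) = ~3/4 = 1/4
((c ∧ a) ∨ b) → ~(c ∨ b) = 3/4 → 1/4 = 1/2
~(a ∨ c) ∧ (((c ∧ a) ∨ b) → ~(c ∨ b)) = 1/4 ∧ 1/2 = 1/4
((a → (c → b)) ∧ (b → a)) → (~(a ∨ c) ∧ (((c ∧ a) ∨ b) → ~(c ∨ b))) = 1 → 1/4 = 1/4
a ∨ a = 3/4 ∨ 3/4 = 3/4
(a ∨ a) ∨ b = 3/4 ∨ 3/4 = 3/4
~((a ∨ a) ∨ b) = ~3/4 = 1/4
~~((a ∨ a) ∨ b) = ~1/4 = 3/4
(((a → (c → b)) ∧ (b → a)) → (~(a ∨ c) ∧ (((c ∧ a) ∨ b) → ~(c ∨ b)))) ∧ ~~((a ∨ a) ∨ b) = 1/4 ∧ 3/4 = 1/4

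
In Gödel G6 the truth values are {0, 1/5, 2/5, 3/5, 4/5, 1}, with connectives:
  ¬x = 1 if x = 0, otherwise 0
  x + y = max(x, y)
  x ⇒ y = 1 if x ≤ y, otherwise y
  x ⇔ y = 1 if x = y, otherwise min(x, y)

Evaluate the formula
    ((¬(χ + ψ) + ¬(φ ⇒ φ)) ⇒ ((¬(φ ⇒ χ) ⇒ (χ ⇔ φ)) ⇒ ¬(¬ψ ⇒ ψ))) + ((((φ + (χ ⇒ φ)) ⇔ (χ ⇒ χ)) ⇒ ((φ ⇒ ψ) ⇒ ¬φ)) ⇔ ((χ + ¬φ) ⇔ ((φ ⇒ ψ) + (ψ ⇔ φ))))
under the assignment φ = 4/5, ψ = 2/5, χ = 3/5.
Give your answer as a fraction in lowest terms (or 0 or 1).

1

χ + ψ = 3/5 + 2/5 = 3/5
¬(χ + ψ) = ¬3/5 = 0
φ ⇒ φ = 4/5 ⇒ 4/5 = 1
¬(φ ⇒ φ) = ¬1 = 0
¬(χ + ψ) + ¬(φ ⇒ φ) = 0 + 0 = 0
φ ⇒ χ = 4/5 ⇒ 3/5 = 3/5
¬(φ ⇒ χ) = ¬3/5 = 0
χ ⇔ φ = 3/5 ⇔ 4/5 = 3/5
¬(φ ⇒ χ) ⇒ (χ ⇔ φ) = 0 ⇒ 3/5 = 1
¬ψ = ¬2/5 = 0
¬ψ ⇒ ψ = 0 ⇒ 2/5 = 1
¬(¬ψ ⇒ ψ) = ¬1 = 0
(¬(φ ⇒ χ) ⇒ (χ ⇔ φ)) ⇒ ¬(¬ψ ⇒ ψ) = 1 ⇒ 0 = 0
(¬(χ + ψ) + ¬(φ ⇒ φ)) ⇒ ((¬(φ ⇒ χ) ⇒ (χ ⇔ φ)) ⇒ ¬(¬ψ ⇒ ψ)) = 0 ⇒ 0 = 1
χ ⇒ φ = 3/5 ⇒ 4/5 = 1
φ + (χ ⇒ φ) = 4/5 + 1 = 1
χ ⇒ χ = 3/5 ⇒ 3/5 = 1
(φ + (χ ⇒ φ)) ⇔ (χ ⇒ χ) = 1 ⇔ 1 = 1
φ ⇒ ψ = 4/5 ⇒ 2/5 = 2/5
¬φ = ¬4/5 = 0
(φ ⇒ ψ) ⇒ ¬φ = 2/5 ⇒ 0 = 0
((φ + (χ ⇒ φ)) ⇔ (χ ⇒ χ)) ⇒ ((φ ⇒ ψ) ⇒ ¬φ) = 1 ⇒ 0 = 0
¬φ = ¬4/5 = 0
χ + ¬φ = 3/5 + 0 = 3/5
φ ⇒ ψ = 4/5 ⇒ 2/5 = 2/5
ψ ⇔ φ = 2/5 ⇔ 4/5 = 2/5
(φ ⇒ ψ) + (ψ ⇔ φ) = 2/5 + 2/5 = 2/5
(χ + ¬φ) ⇔ ((φ ⇒ ψ) + (ψ ⇔ φ)) = 3/5 ⇔ 2/5 = 2/5
(((φ + (χ ⇒ φ)) ⇔ (χ ⇒ χ)) ⇒ ((φ ⇒ ψ) ⇒ ¬φ)) ⇔ ((χ + ¬φ) ⇔ ((φ ⇒ ψ) + (ψ ⇔ φ))) = 0 ⇔ 2/5 = 0
((¬(χ + ψ) + ¬(φ ⇒ φ)) ⇒ ((¬(φ ⇒ χ) ⇒ (χ ⇔ φ)) ⇒ ¬(¬ψ ⇒ ψ))) + ((((φ + (χ ⇒ φ)) ⇔ (χ ⇒ χ)) ⇒ ((φ ⇒ ψ) ⇒ ¬φ)) ⇔ ((χ + ¬φ) ⇔ ((φ ⇒ ψ) + (ψ ⇔ φ)))) = 1 + 0 = 1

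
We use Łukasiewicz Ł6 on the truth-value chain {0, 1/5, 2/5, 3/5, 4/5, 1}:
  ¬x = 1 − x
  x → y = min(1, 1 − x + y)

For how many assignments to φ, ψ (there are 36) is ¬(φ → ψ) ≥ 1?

1

value 1: 1 assignment (counts)
value 4/5: 2 assignments
value 3/5: 3 assignments
value 2/5: 4 assignments
value 1/5: 5 assignments
value 0: 21 assignments
So 1 of the 36 assignments meets the threshold.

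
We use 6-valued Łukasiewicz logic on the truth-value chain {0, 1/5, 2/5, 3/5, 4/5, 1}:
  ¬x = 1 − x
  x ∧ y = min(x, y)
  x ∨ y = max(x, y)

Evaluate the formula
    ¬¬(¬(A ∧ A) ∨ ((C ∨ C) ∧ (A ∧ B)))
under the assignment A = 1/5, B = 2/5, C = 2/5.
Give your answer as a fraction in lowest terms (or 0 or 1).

4/5

A ∧ A = 1/5 ∧ 1/5 = 1/5
¬(A ∧ A) = ¬1/5 = 4/5
C ∨ C = 2/5 ∨ 2/5 = 2/5
A ∧ B = 1/5 ∧ 2/5 = 1/5
(C ∨ C) ∧ (A ∧ B) = 2/5 ∧ 1/5 = 1/5
¬(A ∧ A) ∨ ((C ∨ C) ∧ (A ∧ B)) = 4/5 ∨ 1/5 = 4/5
¬(¬(A ∧ A) ∨ ((C ∨ C) ∧ (A ∧ B))) = ¬4/5 = 1/5
¬¬(¬(A ∧ A) ∨ ((C ∨ C) ∧ (A ∧ B))) = ¬1/5 = 4/5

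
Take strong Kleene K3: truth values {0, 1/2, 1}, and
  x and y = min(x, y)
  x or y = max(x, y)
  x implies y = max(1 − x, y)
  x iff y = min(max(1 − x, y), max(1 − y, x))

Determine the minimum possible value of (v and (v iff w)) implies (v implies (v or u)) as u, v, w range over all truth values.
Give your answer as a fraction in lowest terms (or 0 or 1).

Take u = 0, v = 1/2, w = 0:
v iff w = 1/2 iff 0 = 1/2
v and (v iff w) = 1/2 and 1/2 = 1/2
v or u = 1/2 or 0 = 1/2
v implies (v or u) = 1/2 implies 1/2 = 1/2
(v and (v iff w)) implies (v implies (v or u)) = 1/2 implies 1/2 = 1/2
No assignment yields a value below 1/2, so this is the minimum.

1/2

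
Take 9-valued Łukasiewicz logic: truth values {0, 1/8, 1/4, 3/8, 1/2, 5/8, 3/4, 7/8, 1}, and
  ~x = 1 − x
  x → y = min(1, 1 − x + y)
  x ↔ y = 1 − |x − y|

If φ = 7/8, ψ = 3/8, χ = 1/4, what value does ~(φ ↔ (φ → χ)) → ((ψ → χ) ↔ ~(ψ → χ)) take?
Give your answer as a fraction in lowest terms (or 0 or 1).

3/4

φ → χ = 7/8 → 1/4 = 3/8
φ ↔ (φ → χ) = 7/8 ↔ 3/8 = 1/2
~(φ ↔ (φ → χ)) = ~1/2 = 1/2
ψ → χ = 3/8 → 1/4 = 7/8
ψ → χ = 3/8 → 1/4 = 7/8
~(ψ → χ) = ~7/8 = 1/8
(ψ → χ) ↔ ~(ψ → χ) = 7/8 ↔ 1/8 = 1/4
~(φ ↔ (φ → χ)) → ((ψ → χ) ↔ ~(ψ → χ)) = 1/2 → 1/4 = 3/4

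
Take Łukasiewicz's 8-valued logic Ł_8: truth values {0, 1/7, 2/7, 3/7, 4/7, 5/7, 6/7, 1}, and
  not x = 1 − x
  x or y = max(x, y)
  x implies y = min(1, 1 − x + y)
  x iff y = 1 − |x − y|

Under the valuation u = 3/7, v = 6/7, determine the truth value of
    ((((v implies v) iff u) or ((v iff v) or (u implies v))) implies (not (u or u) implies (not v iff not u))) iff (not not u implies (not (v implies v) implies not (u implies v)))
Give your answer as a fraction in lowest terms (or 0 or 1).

v implies v = 6/7 implies 6/7 = 1
(v implies v) iff u = 1 iff 3/7 = 3/7
v iff v = 6/7 iff 6/7 = 1
u implies v = 3/7 implies 6/7 = 1
(v iff v) or (u implies v) = 1 or 1 = 1
((v implies v) iff u) or ((v iff v) or (u implies v)) = 3/7 or 1 = 1
u or u = 3/7 or 3/7 = 3/7
not (u or u) = not 3/7 = 4/7
not v = not 6/7 = 1/7
not u = not 3/7 = 4/7
not v iff not u = 1/7 iff 4/7 = 4/7
not (u or u) implies (not v iff not u) = 4/7 implies 4/7 = 1
(((v implies v) iff u) or ((v iff v) or (u implies v))) implies (not (u or u) implies (not v iff not u)) = 1 implies 1 = 1
not u = not 3/7 = 4/7
not not u = not 4/7 = 3/7
v implies v = 6/7 implies 6/7 = 1
not (v implies v) = not 1 = 0
u implies v = 3/7 implies 6/7 = 1
not (u implies v) = not 1 = 0
not (v implies v) implies not (u implies v) = 0 implies 0 = 1
not not u implies (not (v implies v) implies not (u implies v)) = 3/7 implies 1 = 1
((((v implies v) iff u) or ((v iff v) or (u implies v))) implies (not (u or u) implies (not v iff not u))) iff (not not u implies (not (v implies v) implies not (u implies v))) = 1 iff 1 = 1

1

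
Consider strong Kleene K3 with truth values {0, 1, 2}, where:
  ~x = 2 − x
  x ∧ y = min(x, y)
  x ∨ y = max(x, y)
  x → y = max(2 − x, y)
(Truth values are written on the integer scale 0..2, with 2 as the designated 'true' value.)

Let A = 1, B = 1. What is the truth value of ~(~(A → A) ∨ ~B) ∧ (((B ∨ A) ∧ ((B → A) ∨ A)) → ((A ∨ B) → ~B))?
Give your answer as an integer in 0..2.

1

A → A = 1 → 1 = 1
~(A → A) = ~1 = 1
~B = ~1 = 1
~(A → A) ∨ ~B = 1 ∨ 1 = 1
~(~(A → A) ∨ ~B) = ~1 = 1
B ∨ A = 1 ∨ 1 = 1
B → A = 1 → 1 = 1
(B → A) ∨ A = 1 ∨ 1 = 1
(B ∨ A) ∧ ((B → A) ∨ A) = 1 ∧ 1 = 1
A ∨ B = 1 ∨ 1 = 1
~B = ~1 = 1
(A ∨ B) → ~B = 1 → 1 = 1
((B ∨ A) ∧ ((B → A) ∨ A)) → ((A ∨ B) → ~B) = 1 → 1 = 1
~(~(A → A) ∨ ~B) ∧ (((B ∨ A) ∧ ((B → A) ∨ A)) → ((A ∨ B) → ~B)) = 1 ∧ 1 = 1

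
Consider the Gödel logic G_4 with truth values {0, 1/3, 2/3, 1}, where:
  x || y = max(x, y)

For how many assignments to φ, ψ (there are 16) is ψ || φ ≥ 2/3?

12

φ = 0, ψ = 0 ↦ 0  <
φ = 0, ψ = 1/3 ↦ 1/3  <
φ = 0, ψ = 2/3 ↦ 2/3  ≥
φ = 0, ψ = 1 ↦ 1  ≥
φ = 1/3, ψ = 0 ↦ 1/3  <
φ = 1/3, ψ = 1/3 ↦ 1/3  <
φ = 1/3, ψ = 2/3 ↦ 2/3  ≥
φ = 1/3, ψ = 1 ↦ 1  ≥
φ = 2/3, ψ = 0 ↦ 2/3  ≥
φ = 2/3, ψ = 1/3 ↦ 2/3  ≥
φ = 2/3, ψ = 2/3 ↦ 2/3  ≥
φ = 2/3, ψ = 1 ↦ 1  ≥
φ = 1, ψ = 0 ↦ 1  ≥
φ = 1, ψ = 1/3 ↦ 1  ≥
φ = 1, ψ = 2/3 ↦ 1  ≥
φ = 1, ψ = 1 ↦ 1  ≥
So 12 of the 16 assignments meet the threshold.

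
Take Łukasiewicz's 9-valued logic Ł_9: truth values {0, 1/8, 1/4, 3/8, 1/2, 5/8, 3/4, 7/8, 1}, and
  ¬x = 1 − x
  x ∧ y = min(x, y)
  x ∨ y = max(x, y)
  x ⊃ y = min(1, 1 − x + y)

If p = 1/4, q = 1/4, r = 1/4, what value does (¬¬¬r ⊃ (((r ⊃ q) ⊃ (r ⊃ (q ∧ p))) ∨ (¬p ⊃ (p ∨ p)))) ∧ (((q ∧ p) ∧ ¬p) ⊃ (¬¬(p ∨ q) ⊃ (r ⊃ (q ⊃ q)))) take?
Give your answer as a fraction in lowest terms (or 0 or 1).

1

¬r = ¬1/4 = 3/4
¬¬r = ¬3/4 = 1/4
¬¬¬r = ¬1/4 = 3/4
r ⊃ q = 1/4 ⊃ 1/4 = 1
q ∧ p = 1/4 ∧ 1/4 = 1/4
r ⊃ (q ∧ p) = 1/4 ⊃ 1/4 = 1
(r ⊃ q) ⊃ (r ⊃ (q ∧ p)) = 1 ⊃ 1 = 1
¬p = ¬1/4 = 3/4
p ∨ p = 1/4 ∨ 1/4 = 1/4
¬p ⊃ (p ∨ p) = 3/4 ⊃ 1/4 = 1/2
((r ⊃ q) ⊃ (r ⊃ (q ∧ p))) ∨ (¬p ⊃ (p ∨ p)) = 1 ∨ 1/2 = 1
¬¬¬r ⊃ (((r ⊃ q) ⊃ (r ⊃ (q ∧ p))) ∨ (¬p ⊃ (p ∨ p))) = 3/4 ⊃ 1 = 1
q ∧ p = 1/4 ∧ 1/4 = 1/4
¬p = ¬1/4 = 3/4
(q ∧ p) ∧ ¬p = 1/4 ∧ 3/4 = 1/4
p ∨ q = 1/4 ∨ 1/4 = 1/4
¬(p ∨ q) = ¬1/4 = 3/4
¬¬(p ∨ q) = ¬3/4 = 1/4
q ⊃ q = 1/4 ⊃ 1/4 = 1
r ⊃ (q ⊃ q) = 1/4 ⊃ 1 = 1
¬¬(p ∨ q) ⊃ (r ⊃ (q ⊃ q)) = 1/4 ⊃ 1 = 1
((q ∧ p) ∧ ¬p) ⊃ (¬¬(p ∨ q) ⊃ (r ⊃ (q ⊃ q))) = 1/4 ⊃ 1 = 1
(¬¬¬r ⊃ (((r ⊃ q) ⊃ (r ⊃ (q ∧ p))) ∨ (¬p ⊃ (p ∨ p)))) ∧ (((q ∧ p) ∧ ¬p) ⊃ (¬¬(p ∨ q) ⊃ (r ⊃ (q ⊃ q)))) = 1 ∧ 1 = 1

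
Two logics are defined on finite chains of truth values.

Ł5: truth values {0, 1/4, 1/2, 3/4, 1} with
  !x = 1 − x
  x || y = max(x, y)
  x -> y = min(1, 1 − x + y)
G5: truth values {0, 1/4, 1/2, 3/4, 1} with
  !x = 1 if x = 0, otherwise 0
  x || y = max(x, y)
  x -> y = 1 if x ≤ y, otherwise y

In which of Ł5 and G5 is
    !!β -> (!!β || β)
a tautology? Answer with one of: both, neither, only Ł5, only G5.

both

In Ł5: every assignment gives 1 — tautology.
In G5: every assignment gives 1 — tautology.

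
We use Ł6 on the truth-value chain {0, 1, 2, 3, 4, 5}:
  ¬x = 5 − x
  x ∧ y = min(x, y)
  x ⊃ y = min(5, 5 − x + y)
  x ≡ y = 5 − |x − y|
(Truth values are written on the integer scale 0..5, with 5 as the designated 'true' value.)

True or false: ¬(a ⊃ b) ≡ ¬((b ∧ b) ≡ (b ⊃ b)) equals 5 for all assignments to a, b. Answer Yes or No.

Counterexample: take a = 0, b = 0.
a ⊃ b = 0 ⊃ 0 = 5
¬(a ⊃ b) = ¬5 = 0
b ∧ b = 0 ∧ 0 = 0
b ⊃ b = 0 ⊃ 0 = 5
(b ∧ b) ≡ (b ⊃ b) = 0 ≡ 5 = 0
¬((b ∧ b) ≡ (b ⊃ b)) = ¬0 = 5
¬(a ⊃ b) ≡ ¬((b ∧ b) ≡ (b ⊃ b)) = 0 ≡ 5 = 0
This gives 0 ≠ 5.

No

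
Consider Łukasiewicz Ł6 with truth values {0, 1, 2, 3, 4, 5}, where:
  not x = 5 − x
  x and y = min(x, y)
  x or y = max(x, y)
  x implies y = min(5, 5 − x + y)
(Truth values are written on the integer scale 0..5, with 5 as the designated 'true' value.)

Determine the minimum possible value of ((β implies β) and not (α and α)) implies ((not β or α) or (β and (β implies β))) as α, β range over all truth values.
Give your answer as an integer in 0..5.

3

Take α = 0, β = 2:
β implies β = 2 implies 2 = 5
α and α = 0 and 0 = 0
not (α and α) = not 0 = 5
(β implies β) and not (α and α) = 5 and 5 = 5
not β = not 2 = 3
not β or α = 3 or 0 = 3
β implies β = 2 implies 2 = 5
β and (β implies β) = 2 and 5 = 2
(not β or α) or (β and (β implies β)) = 3 or 2 = 3
((β implies β) and not (α and α)) implies ((not β or α) or (β and (β implies β))) = 5 implies 3 = 3
No assignment yields a value below 3, so this is the minimum.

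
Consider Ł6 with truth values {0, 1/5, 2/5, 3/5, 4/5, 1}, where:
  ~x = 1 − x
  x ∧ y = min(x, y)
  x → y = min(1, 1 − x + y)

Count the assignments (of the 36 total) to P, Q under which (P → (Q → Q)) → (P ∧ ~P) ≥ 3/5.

0

value 2/5: 12 assignments
value 1/5: 12 assignments
value 0: 12 assignments
So 0 of the 36 assignments meet the threshold.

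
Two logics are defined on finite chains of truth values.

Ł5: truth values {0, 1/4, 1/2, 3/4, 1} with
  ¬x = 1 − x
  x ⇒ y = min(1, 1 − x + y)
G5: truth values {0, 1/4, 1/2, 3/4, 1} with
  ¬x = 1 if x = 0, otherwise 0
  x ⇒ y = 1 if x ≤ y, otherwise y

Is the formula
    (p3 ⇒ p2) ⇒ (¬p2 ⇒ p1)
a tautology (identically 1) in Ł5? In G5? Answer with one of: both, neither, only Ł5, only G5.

In Ł5: at p1 = 0, p2 = 0, p3 = 0 the value is 0 — not a tautology.
In G5: at p1 = 0, p2 = 0, p3 = 0 the value is 0 — not a tautology.

neither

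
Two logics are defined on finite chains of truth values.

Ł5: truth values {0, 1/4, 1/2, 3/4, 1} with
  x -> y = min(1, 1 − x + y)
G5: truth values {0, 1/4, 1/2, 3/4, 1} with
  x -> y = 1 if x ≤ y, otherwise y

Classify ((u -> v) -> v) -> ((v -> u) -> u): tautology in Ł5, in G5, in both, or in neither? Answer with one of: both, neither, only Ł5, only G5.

only Ł5

In Ł5: every assignment gives 1 — tautology.
In G5: at u = 1/4, v = 0 the value is 1/4 — not a tautology.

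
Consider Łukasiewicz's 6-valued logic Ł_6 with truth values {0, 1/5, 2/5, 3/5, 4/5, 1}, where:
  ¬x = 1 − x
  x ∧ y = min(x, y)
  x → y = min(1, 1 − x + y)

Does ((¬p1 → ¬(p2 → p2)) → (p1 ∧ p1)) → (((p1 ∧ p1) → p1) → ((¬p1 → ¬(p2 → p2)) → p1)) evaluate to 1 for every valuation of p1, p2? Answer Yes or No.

Yes

At p1 = 1/5, p2 = 1, for instance:
¬p1 = ¬1/5 = 4/5
p2 → p2 = 1 → 1 = 1
¬(p2 → p2) = ¬1 = 0
¬p1 → ¬(p2 → p2) = 4/5 → 0 = 1/5
p1 ∧ p1 = 1/5 ∧ 1/5 = 1/5
(¬p1 → ¬(p2 → p2)) → (p1 ∧ p1) = 1/5 → 1/5 = 1
(p1 ∧ p1) → p1 = 1/5 → 1/5 = 1
(¬p1 → ¬(p2 → p2)) → p1 = 1/5 → 1/5 = 1
((p1 ∧ p1) → p1) → ((¬p1 → ¬(p2 → p2)) → p1) = 1 → 1 = 1
((¬p1 → ¬(p2 → p2)) → (p1 ∧ p1)) → (((p1 ∧ p1) → p1) → ((¬p1 → ¬(p2 → p2)) → p1)) = 1 → 1 = 1
and checking the remaining 35 assignments likewise gives ≥ 1 in every case.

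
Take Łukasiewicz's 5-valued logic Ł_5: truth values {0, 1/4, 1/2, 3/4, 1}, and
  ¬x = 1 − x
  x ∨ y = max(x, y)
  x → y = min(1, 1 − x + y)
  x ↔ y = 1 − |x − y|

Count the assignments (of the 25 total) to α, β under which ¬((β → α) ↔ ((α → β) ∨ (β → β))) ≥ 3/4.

3

value 1: 1 assignment (counts)
value 3/4: 2 assignments (counts)
value 1/2: 3 assignments
value 1/4: 4 assignments
value 0: 15 assignments
So 3 of the 25 assignments meet the threshold.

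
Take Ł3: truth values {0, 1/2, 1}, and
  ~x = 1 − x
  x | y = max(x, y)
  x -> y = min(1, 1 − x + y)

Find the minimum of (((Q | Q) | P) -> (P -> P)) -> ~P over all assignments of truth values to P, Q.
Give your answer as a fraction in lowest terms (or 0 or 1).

Take P = 1, Q = 0:
Q | Q = 0 | 0 = 0
(Q | Q) | P = 0 | 1 = 1
P -> P = 1 -> 1 = 1
((Q | Q) | P) -> (P -> P) = 1 -> 1 = 1
~P = ~1 = 0
(((Q | Q) | P) -> (P -> P)) -> ~P = 1 -> 0 = 0
No assignment yields a value below 0, so this is the minimum.

0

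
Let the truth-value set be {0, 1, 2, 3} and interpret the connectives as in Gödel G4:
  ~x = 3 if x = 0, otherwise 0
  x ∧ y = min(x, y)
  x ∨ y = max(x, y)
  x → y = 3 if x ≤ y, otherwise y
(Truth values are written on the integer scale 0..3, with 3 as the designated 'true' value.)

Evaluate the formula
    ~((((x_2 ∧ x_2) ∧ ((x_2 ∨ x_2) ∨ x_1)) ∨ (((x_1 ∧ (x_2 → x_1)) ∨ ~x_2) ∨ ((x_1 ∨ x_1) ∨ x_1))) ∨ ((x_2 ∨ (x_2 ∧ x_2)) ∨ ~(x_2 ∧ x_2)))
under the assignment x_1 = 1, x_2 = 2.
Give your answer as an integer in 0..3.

0

x_2 ∧ x_2 = 2 ∧ 2 = 2
x_2 ∨ x_2 = 2 ∨ 2 = 2
(x_2 ∨ x_2) ∨ x_1 = 2 ∨ 1 = 2
(x_2 ∧ x_2) ∧ ((x_2 ∨ x_2) ∨ x_1) = 2 ∧ 2 = 2
x_2 → x_1 = 2 → 1 = 1
x_1 ∧ (x_2 → x_1) = 1 ∧ 1 = 1
~x_2 = ~2 = 0
(x_1 ∧ (x_2 → x_1)) ∨ ~x_2 = 1 ∨ 0 = 1
x_1 ∨ x_1 = 1 ∨ 1 = 1
(x_1 ∨ x_1) ∨ x_1 = 1 ∨ 1 = 1
((x_1 ∧ (x_2 → x_1)) ∨ ~x_2) ∨ ((x_1 ∨ x_1) ∨ x_1) = 1 ∨ 1 = 1
((x_2 ∧ x_2) ∧ ((x_2 ∨ x_2) ∨ x_1)) ∨ (((x_1 ∧ (x_2 → x_1)) ∨ ~x_2) ∨ ((x_1 ∨ x_1) ∨ x_1)) = 2 ∨ 1 = 2
x_2 ∧ x_2 = 2 ∧ 2 = 2
x_2 ∨ (x_2 ∧ x_2) = 2 ∨ 2 = 2
x_2 ∧ x_2 = 2 ∧ 2 = 2
~(x_2 ∧ x_2) = ~2 = 0
(x_2 ∨ (x_2 ∧ x_2)) ∨ ~(x_2 ∧ x_2) = 2 ∨ 0 = 2
(((x_2 ∧ x_2) ∧ ((x_2 ∨ x_2) ∨ x_1)) ∨ (((x_1 ∧ (x_2 → x_1)) ∨ ~x_2) ∨ ((x_1 ∨ x_1) ∨ x_1))) ∨ ((x_2 ∨ (x_2 ∧ x_2)) ∨ ~(x_2 ∧ x_2)) = 2 ∨ 2 = 2
~((((x_2 ∧ x_2) ∧ ((x_2 ∨ x_2) ∨ x_1)) ∨ (((x_1 ∧ (x_2 → x_1)) ∨ ~x_2) ∨ ((x_1 ∨ x_1) ∨ x_1))) ∨ ((x_2 ∨ (x_2 ∧ x_2)) ∨ ~(x_2 ∧ x_2))) = ~2 = 0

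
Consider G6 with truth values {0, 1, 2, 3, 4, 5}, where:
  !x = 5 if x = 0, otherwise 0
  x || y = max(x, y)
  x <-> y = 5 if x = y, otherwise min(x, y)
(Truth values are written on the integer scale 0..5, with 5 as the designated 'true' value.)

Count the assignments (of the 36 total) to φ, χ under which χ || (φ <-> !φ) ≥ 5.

value 5: 6 assignments (counts)
value 4: 6 assignments
value 3: 6 assignments
value 2: 6 assignments
value 1: 6 assignments
value 0: 6 assignments
So 6 of the 36 assignments meet the threshold.

6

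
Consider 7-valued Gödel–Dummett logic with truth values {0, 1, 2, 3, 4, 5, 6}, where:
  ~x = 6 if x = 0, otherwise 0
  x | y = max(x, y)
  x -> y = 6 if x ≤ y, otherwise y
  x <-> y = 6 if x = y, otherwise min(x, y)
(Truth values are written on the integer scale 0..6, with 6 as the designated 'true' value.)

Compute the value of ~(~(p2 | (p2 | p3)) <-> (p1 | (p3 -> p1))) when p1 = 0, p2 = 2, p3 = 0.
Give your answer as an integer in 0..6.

6

p2 | p3 = 2 | 0 = 2
p2 | (p2 | p3) = 2 | 2 = 2
~(p2 | (p2 | p3)) = ~2 = 0
p3 -> p1 = 0 -> 0 = 6
p1 | (p3 -> p1) = 0 | 6 = 6
~(p2 | (p2 | p3)) <-> (p1 | (p3 -> p1)) = 0 <-> 6 = 0
~(~(p2 | (p2 | p3)) <-> (p1 | (p3 -> p1))) = ~0 = 6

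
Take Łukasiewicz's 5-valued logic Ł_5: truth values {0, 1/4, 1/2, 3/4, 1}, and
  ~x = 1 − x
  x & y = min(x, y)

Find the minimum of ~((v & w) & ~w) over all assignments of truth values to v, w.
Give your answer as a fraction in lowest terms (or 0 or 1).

1/2

Take v = 1/2, w = 1/2:
v & w = 1/2 & 1/2 = 1/2
~w = ~1/2 = 1/2
(v & w) & ~w = 1/2 & 1/2 = 1/2
~((v & w) & ~w) = ~1/2 = 1/2
No assignment yields a value below 1/2, so this is the minimum.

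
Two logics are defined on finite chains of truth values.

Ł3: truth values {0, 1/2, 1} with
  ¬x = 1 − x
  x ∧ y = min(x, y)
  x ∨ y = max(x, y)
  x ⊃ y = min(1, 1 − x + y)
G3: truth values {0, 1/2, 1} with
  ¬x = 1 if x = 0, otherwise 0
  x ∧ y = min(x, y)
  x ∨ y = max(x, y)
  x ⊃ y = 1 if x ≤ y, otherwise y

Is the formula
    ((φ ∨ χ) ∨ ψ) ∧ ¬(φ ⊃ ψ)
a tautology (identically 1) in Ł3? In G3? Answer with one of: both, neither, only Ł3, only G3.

In Ł3: at φ = 0, ψ = 0, χ = 0 the value is 0 — not a tautology.
In G3: at φ = 0, ψ = 0, χ = 0 the value is 0 — not a tautology.

neither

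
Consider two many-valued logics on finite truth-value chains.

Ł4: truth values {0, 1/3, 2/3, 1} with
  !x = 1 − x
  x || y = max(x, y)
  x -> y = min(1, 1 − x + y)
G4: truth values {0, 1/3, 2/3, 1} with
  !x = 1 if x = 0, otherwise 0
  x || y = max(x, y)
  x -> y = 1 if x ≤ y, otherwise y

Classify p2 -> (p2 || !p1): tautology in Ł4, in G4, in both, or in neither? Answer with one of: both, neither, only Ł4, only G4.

both

In Ł4: every assignment gives 1 — tautology.
In G4: every assignment gives 1 — tautology.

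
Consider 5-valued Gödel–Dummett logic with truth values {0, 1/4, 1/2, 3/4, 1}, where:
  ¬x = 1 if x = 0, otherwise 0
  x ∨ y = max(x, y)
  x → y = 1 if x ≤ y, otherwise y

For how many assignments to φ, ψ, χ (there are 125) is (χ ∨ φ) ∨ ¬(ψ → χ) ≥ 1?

value 1: 61 assignments (counts)
value 3/4: 31 assignments
value 1/2: 21 assignments
value 1/4: 11 assignments
value 0: 1 assignment
So 61 of the 125 assignments meet the threshold.

61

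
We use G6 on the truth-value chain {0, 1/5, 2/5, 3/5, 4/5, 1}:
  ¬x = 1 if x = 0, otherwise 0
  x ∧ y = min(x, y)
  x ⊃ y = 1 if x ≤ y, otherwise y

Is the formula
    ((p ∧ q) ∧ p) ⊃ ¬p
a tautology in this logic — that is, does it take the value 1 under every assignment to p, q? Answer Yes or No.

No

Counterexample: take p = 1/5, q = 1/5.
p ∧ q = 1/5 ∧ 1/5 = 1/5
(p ∧ q) ∧ p = 1/5 ∧ 1/5 = 1/5
¬p = ¬1/5 = 0
((p ∧ q) ∧ p) ⊃ ¬p = 1/5 ⊃ 0 = 0
This gives 0 ≠ 1.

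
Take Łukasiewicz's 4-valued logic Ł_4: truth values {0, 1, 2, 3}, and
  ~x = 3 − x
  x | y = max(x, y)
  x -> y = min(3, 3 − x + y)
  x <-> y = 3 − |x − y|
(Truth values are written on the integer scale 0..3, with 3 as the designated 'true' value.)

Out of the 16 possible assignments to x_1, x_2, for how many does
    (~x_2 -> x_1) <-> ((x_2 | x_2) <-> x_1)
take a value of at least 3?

2

x_1 = 0, x_2 = 0 ↦ 0  <
x_1 = 0, x_2 = 1 ↦ 2  <
x_1 = 0, x_2 = 2 ↦ 2  <
x_1 = 0, x_2 = 3 ↦ 0  <
x_1 = 1, x_2 = 0 ↦ 2  <
x_1 = 1, x_2 = 1 ↦ 2  <
x_1 = 1, x_2 = 2 ↦ 2  <
x_1 = 1, x_2 = 3 ↦ 1  <
x_1 = 2, x_2 = 0 ↦ 2  <
x_1 = 2, x_2 = 1 ↦ 2  <
x_1 = 2, x_2 = 2 ↦ 3  ≥
x_1 = 2, x_2 = 3 ↦ 2  <
x_1 = 3, x_2 = 0 ↦ 0  <
x_1 = 3, x_2 = 1 ↦ 1  <
x_1 = 3, x_2 = 2 ↦ 2  <
x_1 = 3, x_2 = 3 ↦ 3  ≥
So 2 of the 16 assignments meet the threshold.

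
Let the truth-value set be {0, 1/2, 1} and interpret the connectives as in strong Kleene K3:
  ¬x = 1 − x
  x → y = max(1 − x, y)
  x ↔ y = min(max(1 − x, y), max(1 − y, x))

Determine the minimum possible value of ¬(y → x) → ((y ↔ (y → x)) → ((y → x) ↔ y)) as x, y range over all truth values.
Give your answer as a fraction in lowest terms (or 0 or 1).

Take x = 0, y = 1/2:
y → x = 1/2 → 0 = 1/2
¬(y → x) = ¬1/2 = 1/2
y → x = 1/2 → 0 = 1/2
y ↔ (y → x) = 1/2 ↔ 1/2 = 1/2
y → x = 1/2 → 0 = 1/2
(y → x) ↔ y = 1/2 ↔ 1/2 = 1/2
(y ↔ (y → x)) → ((y → x) ↔ y) = 1/2 → 1/2 = 1/2
¬(y → x) → ((y ↔ (y → x)) → ((y → x) ↔ y)) = 1/2 → 1/2 = 1/2
No assignment yields a value below 1/2, so this is the minimum.

1/2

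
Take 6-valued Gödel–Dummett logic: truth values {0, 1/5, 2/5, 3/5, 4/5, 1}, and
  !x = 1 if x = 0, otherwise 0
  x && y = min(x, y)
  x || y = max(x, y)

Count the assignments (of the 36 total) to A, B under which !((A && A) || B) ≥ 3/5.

1

value 1: 1 assignment (counts)
value 0: 35 assignments
So 1 of the 36 assignments meets the threshold.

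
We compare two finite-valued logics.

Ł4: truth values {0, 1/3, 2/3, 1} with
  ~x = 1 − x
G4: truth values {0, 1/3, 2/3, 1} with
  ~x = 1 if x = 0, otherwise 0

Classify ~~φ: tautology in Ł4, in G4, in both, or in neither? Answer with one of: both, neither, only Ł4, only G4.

neither

In Ł4: at φ = 0 the value is 0 — not a tautology.
In G4: at φ = 0 the value is 0 — not a tautology.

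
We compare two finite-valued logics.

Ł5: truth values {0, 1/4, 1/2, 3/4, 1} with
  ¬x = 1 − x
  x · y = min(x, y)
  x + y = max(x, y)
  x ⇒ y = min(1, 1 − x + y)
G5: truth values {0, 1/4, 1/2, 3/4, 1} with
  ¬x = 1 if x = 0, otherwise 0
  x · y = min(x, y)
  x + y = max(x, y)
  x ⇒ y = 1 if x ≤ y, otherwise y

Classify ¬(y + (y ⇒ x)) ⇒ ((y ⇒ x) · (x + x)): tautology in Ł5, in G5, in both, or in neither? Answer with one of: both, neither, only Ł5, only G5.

In Ł5: at x = 0, y = 1/4 the value is 3/4 — not a tautology.
In G5: every assignment gives 1 — tautology.

only G5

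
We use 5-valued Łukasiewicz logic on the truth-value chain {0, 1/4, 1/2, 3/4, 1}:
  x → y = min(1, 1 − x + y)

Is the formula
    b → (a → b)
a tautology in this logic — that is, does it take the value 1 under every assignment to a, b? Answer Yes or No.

Yes

At a = 0, b = 3/4, for instance:
a → b = 0 → 3/4 = 1
b → (a → b) = 3/4 → 1 = 1
and checking the remaining 24 assignments likewise gives ≥ 1 in every case.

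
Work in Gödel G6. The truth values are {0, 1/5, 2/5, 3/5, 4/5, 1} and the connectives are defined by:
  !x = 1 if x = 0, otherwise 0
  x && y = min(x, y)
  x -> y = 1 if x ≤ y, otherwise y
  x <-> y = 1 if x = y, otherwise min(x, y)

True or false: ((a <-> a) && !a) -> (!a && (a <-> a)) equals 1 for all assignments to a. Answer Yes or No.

a = 0 ↦ 1
a = 1/5 ↦ 1
a = 2/5 ↦ 1
a = 3/5 ↦ 1
a = 4/5 ↦ 1
a = 1 ↦ 1
Every assignment gives a value ≥ 1.

Yes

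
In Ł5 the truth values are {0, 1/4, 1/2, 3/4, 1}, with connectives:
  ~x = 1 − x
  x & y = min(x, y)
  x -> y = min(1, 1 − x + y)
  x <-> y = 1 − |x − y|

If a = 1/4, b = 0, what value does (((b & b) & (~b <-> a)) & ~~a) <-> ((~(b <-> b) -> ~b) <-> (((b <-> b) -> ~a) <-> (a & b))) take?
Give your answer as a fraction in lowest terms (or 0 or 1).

b & b = 0 & 0 = 0
~b = ~0 = 1
~b <-> a = 1 <-> 1/4 = 1/4
(b & b) & (~b <-> a) = 0 & 1/4 = 0
~a = ~1/4 = 3/4
~~a = ~3/4 = 1/4
((b & b) & (~b <-> a)) & ~~a = 0 & 1/4 = 0
b <-> b = 0 <-> 0 = 1
~(b <-> b) = ~1 = 0
~b = ~0 = 1
~(b <-> b) -> ~b = 0 -> 1 = 1
b <-> b = 0 <-> 0 = 1
~a = ~1/4 = 3/4
(b <-> b) -> ~a = 1 -> 3/4 = 3/4
a & b = 1/4 & 0 = 0
((b <-> b) -> ~a) <-> (a & b) = 3/4 <-> 0 = 1/4
(~(b <-> b) -> ~b) <-> (((b <-> b) -> ~a) <-> (a & b)) = 1 <-> 1/4 = 1/4
(((b & b) & (~b <-> a)) & ~~a) <-> ((~(b <-> b) -> ~b) <-> (((b <-> b) -> ~a) <-> (a & b))) = 0 <-> 1/4 = 3/4

3/4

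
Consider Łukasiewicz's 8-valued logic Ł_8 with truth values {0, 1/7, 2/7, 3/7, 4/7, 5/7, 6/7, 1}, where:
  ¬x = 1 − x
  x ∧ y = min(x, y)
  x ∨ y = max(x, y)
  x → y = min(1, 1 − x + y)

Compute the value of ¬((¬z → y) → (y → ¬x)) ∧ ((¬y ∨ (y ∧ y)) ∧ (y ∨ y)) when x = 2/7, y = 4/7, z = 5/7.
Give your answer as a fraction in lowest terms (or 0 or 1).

¬z = ¬5/7 = 2/7
¬z → y = 2/7 → 4/7 = 1
¬x = ¬2/7 = 5/7
y → ¬x = 4/7 → 5/7 = 1
(¬z → y) → (y → ¬x) = 1 → 1 = 1
¬((¬z → y) → (y → ¬x)) = ¬1 = 0
¬y = ¬4/7 = 3/7
y ∧ y = 4/7 ∧ 4/7 = 4/7
¬y ∨ (y ∧ y) = 3/7 ∨ 4/7 = 4/7
y ∨ y = 4/7 ∨ 4/7 = 4/7
(¬y ∨ (y ∧ y)) ∧ (y ∨ y) = 4/7 ∧ 4/7 = 4/7
¬((¬z → y) → (y → ¬x)) ∧ ((¬y ∨ (y ∧ y)) ∧ (y ∨ y)) = 0 ∧ 4/7 = 0

0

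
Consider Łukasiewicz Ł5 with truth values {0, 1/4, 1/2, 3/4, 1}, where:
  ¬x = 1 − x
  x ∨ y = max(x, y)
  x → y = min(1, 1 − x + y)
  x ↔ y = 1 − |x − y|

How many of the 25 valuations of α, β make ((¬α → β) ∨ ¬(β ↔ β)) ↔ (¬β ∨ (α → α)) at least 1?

value 1: 15 assignments (counts)
value 3/4: 4 assignments
value 1/2: 3 assignments
value 1/4: 2 assignments
value 0: 1 assignment
So 15 of the 25 assignments meet the threshold.

15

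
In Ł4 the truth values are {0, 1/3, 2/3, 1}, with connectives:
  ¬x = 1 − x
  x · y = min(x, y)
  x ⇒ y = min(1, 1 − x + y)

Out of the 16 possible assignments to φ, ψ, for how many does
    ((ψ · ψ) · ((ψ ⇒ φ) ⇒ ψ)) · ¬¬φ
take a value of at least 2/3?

4

φ = 0, ψ = 0 ↦ 0  <
φ = 0, ψ = 1/3 ↦ 0  <
φ = 0, ψ = 2/3 ↦ 0  <
φ = 0, ψ = 1 ↦ 0  <
φ = 1/3, ψ = 0 ↦ 0  <
φ = 1/3, ψ = 1/3 ↦ 1/3  <
φ = 1/3, ψ = 2/3 ↦ 1/3  <
φ = 1/3, ψ = 1 ↦ 1/3  <
φ = 2/3, ψ = 0 ↦ 0  <
φ = 2/3, ψ = 1/3 ↦ 1/3  <
φ = 2/3, ψ = 2/3 ↦ 2/3  ≥
φ = 2/3, ψ = 1 ↦ 2/3  ≥
φ = 1, ψ = 0 ↦ 0  <
φ = 1, ψ = 1/3 ↦ 1/3  <
φ = 1, ψ = 2/3 ↦ 2/3  ≥
φ = 1, ψ = 1 ↦ 1  ≥
So 4 of the 16 assignments meet the threshold.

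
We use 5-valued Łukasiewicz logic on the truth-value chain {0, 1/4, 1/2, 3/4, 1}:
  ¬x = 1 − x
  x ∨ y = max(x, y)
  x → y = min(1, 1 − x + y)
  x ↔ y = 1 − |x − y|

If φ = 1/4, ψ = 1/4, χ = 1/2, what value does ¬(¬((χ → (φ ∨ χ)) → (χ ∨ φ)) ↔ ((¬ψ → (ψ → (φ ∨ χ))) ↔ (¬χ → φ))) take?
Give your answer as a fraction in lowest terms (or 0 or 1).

φ ∨ χ = 1/4 ∨ 1/2 = 1/2
χ → (φ ∨ χ) = 1/2 → 1/2 = 1
χ ∨ φ = 1/2 ∨ 1/4 = 1/2
(χ → (φ ∨ χ)) → (χ ∨ φ) = 1 → 1/2 = 1/2
¬((χ → (φ ∨ χ)) → (χ ∨ φ)) = ¬1/2 = 1/2
¬ψ = ¬1/4 = 3/4
φ ∨ χ = 1/4 ∨ 1/2 = 1/2
ψ → (φ ∨ χ) = 1/4 → 1/2 = 1
¬ψ → (ψ → (φ ∨ χ)) = 3/4 → 1 = 1
¬χ = ¬1/2 = 1/2
¬χ → φ = 1/2 → 1/4 = 3/4
(¬ψ → (ψ → (φ ∨ χ))) ↔ (¬χ → φ) = 1 ↔ 3/4 = 3/4
¬((χ → (φ ∨ χ)) → (χ ∨ φ)) ↔ ((¬ψ → (ψ → (φ ∨ χ))) ↔ (¬χ → φ)) = 1/2 ↔ 3/4 = 3/4
¬(¬((χ → (φ ∨ χ)) → (χ ∨ φ)) ↔ ((¬ψ → (ψ → (φ ∨ χ))) ↔ (¬χ → φ))) = ¬3/4 = 1/4

1/4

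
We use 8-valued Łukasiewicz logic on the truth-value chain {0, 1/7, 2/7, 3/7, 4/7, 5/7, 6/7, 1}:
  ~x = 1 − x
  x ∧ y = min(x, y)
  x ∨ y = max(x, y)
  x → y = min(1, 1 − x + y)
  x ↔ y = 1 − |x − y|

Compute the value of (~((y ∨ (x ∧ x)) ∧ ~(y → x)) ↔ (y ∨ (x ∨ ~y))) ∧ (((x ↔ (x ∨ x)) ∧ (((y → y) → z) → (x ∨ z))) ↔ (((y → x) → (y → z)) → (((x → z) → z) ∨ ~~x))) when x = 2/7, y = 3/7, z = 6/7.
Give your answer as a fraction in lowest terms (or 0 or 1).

5/7

x ∧ x = 2/7 ∧ 2/7 = 2/7
y ∨ (x ∧ x) = 3/7 ∨ 2/7 = 3/7
y → x = 3/7 → 2/7 = 6/7
~(y → x) = ~6/7 = 1/7
(y ∨ (x ∧ x)) ∧ ~(y → x) = 3/7 ∧ 1/7 = 1/7
~((y ∨ (x ∧ x)) ∧ ~(y → x)) = ~1/7 = 6/7
~y = ~3/7 = 4/7
x ∨ ~y = 2/7 ∨ 4/7 = 4/7
y ∨ (x ∨ ~y) = 3/7 ∨ 4/7 = 4/7
~((y ∨ (x ∧ x)) ∧ ~(y → x)) ↔ (y ∨ (x ∨ ~y)) = 6/7 ↔ 4/7 = 5/7
x ∨ x = 2/7 ∨ 2/7 = 2/7
x ↔ (x ∨ x) = 2/7 ↔ 2/7 = 1
y → y = 3/7 → 3/7 = 1
(y → y) → z = 1 → 6/7 = 6/7
x ∨ z = 2/7 ∨ 6/7 = 6/7
((y → y) → z) → (x ∨ z) = 6/7 → 6/7 = 1
(x ↔ (x ∨ x)) ∧ (((y → y) → z) → (x ∨ z)) = 1 ∧ 1 = 1
y → x = 3/7 → 2/7 = 6/7
y → z = 3/7 → 6/7 = 1
(y → x) → (y → z) = 6/7 → 1 = 1
x → z = 2/7 → 6/7 = 1
(x → z) → z = 1 → 6/7 = 6/7
~x = ~2/7 = 5/7
~~x = ~5/7 = 2/7
((x → z) → z) ∨ ~~x = 6/7 ∨ 2/7 = 6/7
((y → x) → (y → z)) → (((x → z) → z) ∨ ~~x) = 1 → 6/7 = 6/7
((x ↔ (x ∨ x)) ∧ (((y → y) → z) → (x ∨ z))) ↔ (((y → x) → (y → z)) → (((x → z) → z) ∨ ~~x)) = 1 ↔ 6/7 = 6/7
(~((y ∨ (x ∧ x)) ∧ ~(y → x)) ↔ (y ∨ (x ∨ ~y))) ∧ (((x ↔ (x ∨ x)) ∧ (((y → y) → z) → (x ∨ z))) ↔ (((y → x) → (y → z)) → (((x → z) → z) ∨ ~~x))) = 5/7 ∧ 6/7 = 5/7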